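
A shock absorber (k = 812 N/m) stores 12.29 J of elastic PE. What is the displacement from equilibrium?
x = √(2·PE/k) = √(2·12.29/812) = 0.174 m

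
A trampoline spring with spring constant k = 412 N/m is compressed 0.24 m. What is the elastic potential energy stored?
PE = ½kx² = ½(412)(0.24)² = 11.87 J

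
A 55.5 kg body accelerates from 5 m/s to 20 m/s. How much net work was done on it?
W = ΔKE = ½m(v₂² − v₁²) = ½(55.5)(20² − 5²) = 10406.25 J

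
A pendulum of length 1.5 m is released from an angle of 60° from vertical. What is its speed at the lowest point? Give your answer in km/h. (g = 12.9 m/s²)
h = L(1 − cosθ) = 1.5(1 − cos60°) = 0.75 m
v = √(2gh) = √(2·12.9·0.75) = 4.39886 m/s = 15.84 km/h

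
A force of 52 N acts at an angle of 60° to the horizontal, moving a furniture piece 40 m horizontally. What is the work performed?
W = F·d·cosθ = (52)(40)cos(60°) = 1040 J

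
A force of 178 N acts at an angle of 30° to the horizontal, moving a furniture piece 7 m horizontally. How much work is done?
W = F·d·cosθ = (178)(7)cos(30°) = 1079 J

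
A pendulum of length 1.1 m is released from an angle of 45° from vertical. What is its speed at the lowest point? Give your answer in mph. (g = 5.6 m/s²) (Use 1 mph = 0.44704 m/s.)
h = L(1 − cosθ) = 1.1(1 − cos45°) = 0.322183 m
v = √(2gh) = √(2·5.6·0.322183) = 1.89959 m/s = 4.249 mph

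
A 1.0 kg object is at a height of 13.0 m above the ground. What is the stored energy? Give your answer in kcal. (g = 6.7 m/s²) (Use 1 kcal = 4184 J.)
PE = mgh = (1.0)(6.7)(13.0) = 87.1 J = 0.02082 kcal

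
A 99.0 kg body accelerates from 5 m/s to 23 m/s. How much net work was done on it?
W = ΔKE = ½m(v₂² − v₁²) = ½(99.0)(23² − 5²) = 24948.0 J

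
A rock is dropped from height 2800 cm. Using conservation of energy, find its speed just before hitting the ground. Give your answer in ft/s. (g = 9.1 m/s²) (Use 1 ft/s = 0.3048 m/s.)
Convert to SI: h = 28.0 m
mgh = ½mv² ⇒ v = √(2gh) = √(2·9.1·28.0) = 22.5743 m/s = 74.06 ft/s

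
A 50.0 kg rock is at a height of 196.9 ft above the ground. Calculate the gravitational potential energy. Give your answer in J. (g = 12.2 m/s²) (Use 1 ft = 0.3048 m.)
Convert to SI: m = 50.0 kg, h = 60.0151 m
PE = mgh = (50.0)(12.2)(60.0151) = 36610 J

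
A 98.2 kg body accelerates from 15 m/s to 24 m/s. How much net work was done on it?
W = ΔKE = ½m(v₂² − v₁²) = ½(98.2)(24² − 15²) = 17234.1 J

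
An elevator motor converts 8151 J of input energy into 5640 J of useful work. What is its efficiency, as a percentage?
η = W_out/W_in = 5640/8151 = 69.19%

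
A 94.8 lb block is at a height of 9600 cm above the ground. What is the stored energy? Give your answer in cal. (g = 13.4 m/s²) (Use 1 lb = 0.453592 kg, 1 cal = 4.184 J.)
Convert to SI: m = 43.0005 kg, h = 96.0 m
PE = mgh = (43.0005)(13.4)(96.0) = 55315.9 J = 13220 cal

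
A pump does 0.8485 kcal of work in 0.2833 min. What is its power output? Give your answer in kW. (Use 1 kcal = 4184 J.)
Convert to SI: W = 3550.12 J, t = 16.998 s
P = W/t = 3550.12/16.998 = 208.855 W = 0.2089 kW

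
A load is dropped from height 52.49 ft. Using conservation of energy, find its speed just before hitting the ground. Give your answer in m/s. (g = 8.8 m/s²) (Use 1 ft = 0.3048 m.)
Convert to SI: h = 15.999 m
mgh = ½mv² ⇒ v = √(2gh) = √(2·8.8·15.999) = 16.78 m/s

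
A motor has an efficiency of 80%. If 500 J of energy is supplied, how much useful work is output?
W_out = η·W_in = 0.8·500 = 400.0 J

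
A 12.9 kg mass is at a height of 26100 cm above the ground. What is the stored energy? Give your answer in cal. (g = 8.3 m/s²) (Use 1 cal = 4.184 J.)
Convert to SI: m = 12.9 kg, h = 261.0 m
PE = mgh = (12.9)(8.3)(261.0) = 27945.3 J = 6679 cal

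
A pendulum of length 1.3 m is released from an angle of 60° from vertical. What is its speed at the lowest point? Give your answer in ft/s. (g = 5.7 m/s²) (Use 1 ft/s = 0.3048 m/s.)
h = L(1 − cosθ) = 1.3(1 − cos60°) = 0.65 m
v = √(2gh) = √(2·5.7·0.65) = 2.72213 m/s = 8.931 ft/s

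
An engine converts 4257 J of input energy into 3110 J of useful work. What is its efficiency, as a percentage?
η = W_out/W_in = 3110/4257 = 73.06%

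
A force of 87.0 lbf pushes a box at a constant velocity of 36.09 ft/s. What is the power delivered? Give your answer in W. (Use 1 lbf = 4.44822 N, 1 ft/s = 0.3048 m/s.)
Convert to SI: F = 386.995 N, v = 11.0002 m/s
P = Fv = (386.995)(11.0002) = 4257 W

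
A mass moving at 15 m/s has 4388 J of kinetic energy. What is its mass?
m = 2·KE/v² = 2·4388/(15)² = 39.0 kg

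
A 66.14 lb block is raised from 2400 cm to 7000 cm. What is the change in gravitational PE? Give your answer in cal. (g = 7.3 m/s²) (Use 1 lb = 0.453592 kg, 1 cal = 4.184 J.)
Convert to SI: m = 30.0006 kg, Δh = 46.0 m
ΔPE = mgΔh = (30.0006)(7.3)(46.0) = 10074.2 J = 2408 cal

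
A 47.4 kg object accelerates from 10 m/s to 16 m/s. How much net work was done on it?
W = ΔKE = ½m(v₂² − v₁²) = ½(47.4)(16² − 10²) = 3697.2 J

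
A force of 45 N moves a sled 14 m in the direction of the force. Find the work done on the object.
W = F·d = (45)(14) = 630.0 J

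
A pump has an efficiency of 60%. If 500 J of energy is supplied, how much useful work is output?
W_out = η·W_in = 0.6·500 = 300.0 J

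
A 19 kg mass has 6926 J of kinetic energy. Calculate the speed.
v = √(2·KE/m) = √(2·6926/19) = 27.0 m/s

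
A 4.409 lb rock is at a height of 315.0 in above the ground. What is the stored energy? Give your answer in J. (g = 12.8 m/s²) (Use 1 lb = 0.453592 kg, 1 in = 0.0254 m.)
Convert to SI: m = 1.99989 kg, h = 8.001 m
PE = mgh = (1.99989)(12.8)(8.001) = 204.8 J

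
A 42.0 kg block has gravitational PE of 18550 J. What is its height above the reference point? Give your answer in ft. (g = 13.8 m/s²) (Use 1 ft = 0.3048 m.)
h = PE/(mg) = 18550.0/(42.0·13.8) = 32.0048 m = 105.0 ft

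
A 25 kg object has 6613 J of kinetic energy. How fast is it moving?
v = √(2·KE/m) = √(2·6613/25) = 23.0 m/s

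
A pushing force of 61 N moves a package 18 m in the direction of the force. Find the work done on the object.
W = F·d = (61)(18) = 1098 J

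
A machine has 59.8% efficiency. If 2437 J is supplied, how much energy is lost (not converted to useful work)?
W_lost = W_in(1 − η) = 2437·(1 − 0.598) = 979.7 J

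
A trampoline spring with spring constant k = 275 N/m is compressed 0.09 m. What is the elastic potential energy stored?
PE = ½kx² = ½(275)(0.09)² = 1.114 J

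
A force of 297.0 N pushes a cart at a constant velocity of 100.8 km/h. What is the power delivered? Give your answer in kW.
Convert to SI: F = 297.0 N, v = 28.0 m/s
P = Fv = (297.0)(28.0) = 8316.0 W = 8.316 kW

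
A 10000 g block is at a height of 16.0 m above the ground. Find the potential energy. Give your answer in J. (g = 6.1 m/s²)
Convert to SI: m = 10.0 kg, h = 16.0 m
PE = mgh = (10.0)(6.1)(16.0) = 976.0 J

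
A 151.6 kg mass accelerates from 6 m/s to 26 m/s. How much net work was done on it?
W = ΔKE = ½m(v₂² − v₁²) = ½(151.6)(26² − 6²) = 48512.0 J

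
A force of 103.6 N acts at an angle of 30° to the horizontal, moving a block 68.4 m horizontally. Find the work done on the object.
W = F·d·cosθ = (103.6)(68.4)cos(30°) = 6137 J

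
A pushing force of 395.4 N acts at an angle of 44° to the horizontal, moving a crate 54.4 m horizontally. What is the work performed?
W = F·d·cosθ = (395.4)(54.4)cos(44°) = 15470 J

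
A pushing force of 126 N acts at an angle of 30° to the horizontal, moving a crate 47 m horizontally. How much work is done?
W = F·d·cosθ = (126)(47)cos(30°) = 5129 J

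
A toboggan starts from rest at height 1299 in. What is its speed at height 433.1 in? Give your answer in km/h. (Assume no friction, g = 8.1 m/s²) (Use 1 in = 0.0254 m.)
Convert to SI: h₁−h₂ = 21.9939 m
mgh₁ = mgh₂ + ½mv² ⇒ v = √(2g(h₁−h₂)) = √(2·8.1·21.9939) = 18.8759 m/s = 67.95 km/h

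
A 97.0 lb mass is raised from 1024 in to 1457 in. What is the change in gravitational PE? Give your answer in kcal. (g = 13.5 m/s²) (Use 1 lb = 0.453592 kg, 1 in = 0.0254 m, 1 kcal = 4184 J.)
Convert to SI: m = 43.9984 kg, Δh = 10.9982 m
ΔPE = mgΔh = (43.9984)(13.5)(10.9982) = 6532.7 J = 1.561 kcal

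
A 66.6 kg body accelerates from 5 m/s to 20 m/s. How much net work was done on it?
W = ΔKE = ½m(v₂² − v₁²) = ½(66.6)(20² − 5²) = 12487.5 J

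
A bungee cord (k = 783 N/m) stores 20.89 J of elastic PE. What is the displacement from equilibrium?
x = √(2·PE/k) = √(2·20.89/783) = 0.231 m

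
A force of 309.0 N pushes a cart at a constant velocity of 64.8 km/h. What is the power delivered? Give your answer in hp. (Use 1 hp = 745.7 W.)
Convert to SI: F = 309.0 N, v = 18.0 m/s
P = Fv = (309.0)(18.0) = 5562.0 W = 7.459 hp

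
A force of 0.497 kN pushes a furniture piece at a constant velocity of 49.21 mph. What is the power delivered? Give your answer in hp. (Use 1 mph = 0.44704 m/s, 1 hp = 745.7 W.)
Convert to SI: F = 497.0 N, v = 21.9988 m/s
P = Fv = (497.0)(21.9988) = 10933.4 W = 14.66 hp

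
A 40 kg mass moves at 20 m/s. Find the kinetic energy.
KE = ½mv² = ½(40)(20)² = 8000.0 J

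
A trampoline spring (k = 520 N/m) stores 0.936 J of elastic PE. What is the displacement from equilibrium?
x = √(2·PE/k) = √(2·0.936/520) = 0.06 m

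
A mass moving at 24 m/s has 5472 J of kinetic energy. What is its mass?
m = 2·KE/v² = 2·5472/(24)² = 19.0 kg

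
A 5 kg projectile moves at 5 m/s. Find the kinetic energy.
KE = ½mv² = ½(5)(5)² = 62.5 J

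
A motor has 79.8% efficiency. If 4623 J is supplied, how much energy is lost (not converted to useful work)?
W_lost = W_in(1 − η) = 4623·(1 − 0.798) = 933.8 J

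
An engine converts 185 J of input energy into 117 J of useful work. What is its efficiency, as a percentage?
η = W_out/W_in = 117/185 = 63.24%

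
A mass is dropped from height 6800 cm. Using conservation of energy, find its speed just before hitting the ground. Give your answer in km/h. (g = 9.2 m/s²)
Convert to SI: h = 68.0 m
mgh = ½mv² ⇒ v = √(2gh) = √(2·9.2·68.0) = 35.3723 m/s = 127.3 km/h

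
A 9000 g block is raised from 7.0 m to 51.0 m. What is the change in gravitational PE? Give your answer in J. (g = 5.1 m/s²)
Convert to SI: m = 9.0 kg, Δh = 44.0 m
ΔPE = mgΔh = (9.0)(5.1)(44.0) = 2020 J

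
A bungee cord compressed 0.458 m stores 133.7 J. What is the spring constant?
k = 2·PE/x² = 2·133.7/(0.458)² = 1275 N/m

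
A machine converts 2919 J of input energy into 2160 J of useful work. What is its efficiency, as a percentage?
η = W_out/W_in = 2160/2919 = 74.0%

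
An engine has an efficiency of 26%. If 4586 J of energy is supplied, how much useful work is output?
W_out = η·W_in = 0.26·4586 = 1192.36 J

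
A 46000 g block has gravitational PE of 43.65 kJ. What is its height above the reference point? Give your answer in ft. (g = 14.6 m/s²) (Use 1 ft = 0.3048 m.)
Convert to SI: m = 46.0 kg, PE = 43650.0 J
h = PE/(mg) = 43650.0/(46.0·14.6) = 64.994 m = 213.2 ft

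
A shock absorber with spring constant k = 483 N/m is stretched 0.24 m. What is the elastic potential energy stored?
PE = ½kx² = ½(483)(0.24)² = 13.91 J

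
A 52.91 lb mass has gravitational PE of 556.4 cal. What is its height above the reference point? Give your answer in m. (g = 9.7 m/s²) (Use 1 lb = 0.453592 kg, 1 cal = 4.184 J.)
Convert to SI: m = 23.9996 kg, PE = 2327.98 J
h = PE/(mg) = 2327.98/(23.9996·9.7) = 10.0 m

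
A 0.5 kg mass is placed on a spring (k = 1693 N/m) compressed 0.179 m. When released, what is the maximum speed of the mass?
½kx² = ½mv² ⇒ v = x√(k/m) = (0.179)√(1693/0.5) = 10.42 m/s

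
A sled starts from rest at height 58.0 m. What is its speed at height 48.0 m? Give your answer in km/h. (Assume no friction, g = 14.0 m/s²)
mgh₁ = mgh₂ + ½mv² ⇒ v = √(2g(h₁−h₂)) = √(2·14.0·10.0) = 16.7332 m/s = 60.24 km/h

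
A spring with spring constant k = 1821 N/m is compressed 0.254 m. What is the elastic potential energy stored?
PE = ½kx² = ½(1821)(0.254)² = 58.74 J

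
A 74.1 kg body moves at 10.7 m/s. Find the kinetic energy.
KE = ½mv² = ½(74.1)(10.7)² = 4242 J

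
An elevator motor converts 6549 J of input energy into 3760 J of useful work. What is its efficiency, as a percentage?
η = W_out/W_in = 3760/6549 = 57.41%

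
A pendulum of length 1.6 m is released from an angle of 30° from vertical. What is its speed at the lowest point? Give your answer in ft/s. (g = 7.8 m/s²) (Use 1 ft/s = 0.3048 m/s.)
h = L(1 − cosθ) = 1.6(1 − cos30°) = 0.214359 m
v = √(2gh) = √(2·7.8·0.214359) = 1.82866 m/s = 6.0 ft/s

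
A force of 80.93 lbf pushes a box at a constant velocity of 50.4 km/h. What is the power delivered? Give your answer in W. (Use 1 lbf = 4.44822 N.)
Convert to SI: F = 359.994 N, v = 14.0 m/s
P = Fv = (359.994)(14.0) = 5040 W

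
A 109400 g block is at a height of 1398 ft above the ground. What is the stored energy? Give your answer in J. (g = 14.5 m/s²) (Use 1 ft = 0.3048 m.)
Convert to SI: m = 109.4 kg, h = 426.11 m
PE = mgh = (109.4)(14.5)(426.11) = 675900 J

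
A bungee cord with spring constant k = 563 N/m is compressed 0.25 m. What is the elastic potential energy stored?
PE = ½kx² = ½(563)(0.25)² = 17.59 J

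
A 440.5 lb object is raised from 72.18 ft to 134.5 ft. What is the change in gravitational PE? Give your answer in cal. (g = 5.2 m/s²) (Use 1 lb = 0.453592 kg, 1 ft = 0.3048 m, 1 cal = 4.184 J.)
Convert to SI: m = 199.807 kg, Δh = 18.9951 m
ΔPE = mgΔh = (199.807)(5.2)(18.9951) = 19735.9 J = 4717 cal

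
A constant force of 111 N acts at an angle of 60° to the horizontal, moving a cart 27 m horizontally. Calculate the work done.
W = F·d·cosθ = (111)(27)cos(60°) = 1499 J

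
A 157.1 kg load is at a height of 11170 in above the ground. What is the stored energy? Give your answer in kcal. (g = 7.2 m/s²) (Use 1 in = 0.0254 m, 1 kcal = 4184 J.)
Convert to SI: m = 157.1 kg, h = 283.718 m
PE = mgh = (157.1)(7.2)(283.718) = 320919 J = 76.7 kcal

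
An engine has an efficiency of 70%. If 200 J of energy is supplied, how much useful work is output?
W_out = η·W_in = 0.7·200 = 140.0 J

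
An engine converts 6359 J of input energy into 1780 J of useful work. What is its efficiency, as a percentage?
η = W_out/W_in = 1780/6359 = 27.99%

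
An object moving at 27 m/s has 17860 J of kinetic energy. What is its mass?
m = 2·KE/v² = 2·17860/(27)² = 49.0 kg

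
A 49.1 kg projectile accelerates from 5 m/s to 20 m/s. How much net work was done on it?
W = ΔKE = ½m(v₂² − v₁²) = ½(49.1)(20² − 5²) = 9206.25 J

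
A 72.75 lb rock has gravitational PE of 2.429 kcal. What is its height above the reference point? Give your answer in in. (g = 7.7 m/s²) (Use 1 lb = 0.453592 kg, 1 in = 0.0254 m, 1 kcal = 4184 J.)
Convert to SI: m = 32.9988 kg, PE = 10162.9 J
h = PE/(mg) = 10162.9/(32.9988·7.7) = 39.9972 m = 1575 in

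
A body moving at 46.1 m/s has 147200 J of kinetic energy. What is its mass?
m = 2·KE/v² = 2·147200/(46.1)² = 138.5 kg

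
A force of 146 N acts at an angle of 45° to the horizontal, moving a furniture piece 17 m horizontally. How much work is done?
W = F·d·cosθ = (146)(17)cos(45°) = 1755 J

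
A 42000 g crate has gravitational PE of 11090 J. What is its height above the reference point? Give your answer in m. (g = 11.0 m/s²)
Convert to SI: m = 42.0 kg, PE = 11090.0 J
h = PE/(mg) = 11090.0/(42.0·11.0) = 24.0 m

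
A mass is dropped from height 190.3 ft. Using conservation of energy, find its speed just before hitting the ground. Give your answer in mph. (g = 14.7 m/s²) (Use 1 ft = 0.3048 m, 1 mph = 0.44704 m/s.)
Convert to SI: h = 58.0034 m
mgh = ½mv² ⇒ v = √(2gh) = √(2·14.7·58.0034) = 41.2953 m/s = 92.37 mph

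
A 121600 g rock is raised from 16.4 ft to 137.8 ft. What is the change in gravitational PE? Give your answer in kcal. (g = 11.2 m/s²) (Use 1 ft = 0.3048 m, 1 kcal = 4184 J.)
Convert to SI: m = 121.6 kg, Δh = 37.0027 m
ΔPE = mgΔh = (121.6)(11.2)(37.0027) = 50394.7 J = 12.04 kcal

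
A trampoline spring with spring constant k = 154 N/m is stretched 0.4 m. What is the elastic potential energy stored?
PE = ½kx² = ½(154)(0.4)² = 12.32 J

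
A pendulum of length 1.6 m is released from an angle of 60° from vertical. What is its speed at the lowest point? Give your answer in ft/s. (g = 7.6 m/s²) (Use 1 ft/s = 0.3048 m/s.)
h = L(1 − cosθ) = 1.6(1 − cos60°) = 0.8 m
v = √(2gh) = √(2·7.6·0.8) = 3.48712 m/s = 11.44 ft/s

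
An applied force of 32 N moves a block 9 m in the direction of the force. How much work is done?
W = F·d = (32)(9) = 288.0 J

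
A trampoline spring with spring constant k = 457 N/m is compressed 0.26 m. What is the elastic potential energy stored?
PE = ½kx² = ½(457)(0.26)² = 15.45 J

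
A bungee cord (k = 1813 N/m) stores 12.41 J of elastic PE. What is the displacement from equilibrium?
x = √(2·PE/k) = √(2·12.41/1813) = 0.117 m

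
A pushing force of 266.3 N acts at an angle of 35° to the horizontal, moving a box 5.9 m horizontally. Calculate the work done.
W = F·d·cosθ = (266.3)(5.9)cos(35°) = 1287 J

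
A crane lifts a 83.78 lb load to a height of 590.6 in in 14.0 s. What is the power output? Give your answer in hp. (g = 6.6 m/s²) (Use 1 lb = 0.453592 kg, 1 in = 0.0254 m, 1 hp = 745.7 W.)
Convert to SI: m = 38.0019 kg, h = 15.0012 m, t = 14.0 s
P = mgh/t = (38.0019)(6.6)(15.0012)/14.0 = 268.75 W = 0.3604 hp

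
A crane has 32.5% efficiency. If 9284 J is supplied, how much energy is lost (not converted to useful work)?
W_lost = W_in(1 − η) = 9284·(1 − 0.325) = 6267 J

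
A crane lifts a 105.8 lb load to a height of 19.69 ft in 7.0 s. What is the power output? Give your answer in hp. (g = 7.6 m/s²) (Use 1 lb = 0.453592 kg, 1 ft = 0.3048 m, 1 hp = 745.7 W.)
Convert to SI: m = 47.99 kg, h = 6.00151 m, t = 7.0 s
P = mgh/t = (47.99)(7.6)(6.00151)/7.0 = 312.7 W = 0.4193 hp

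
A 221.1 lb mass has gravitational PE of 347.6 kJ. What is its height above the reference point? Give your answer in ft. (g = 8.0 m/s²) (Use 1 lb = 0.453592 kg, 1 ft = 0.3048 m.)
Convert to SI: m = 100.289 kg, PE = 347600 J
h = PE/(mg) = 347600/(100.289·8.0) = 433.247 m = 1421 ft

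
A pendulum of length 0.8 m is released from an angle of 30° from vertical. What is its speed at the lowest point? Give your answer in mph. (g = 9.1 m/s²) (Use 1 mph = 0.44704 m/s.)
h = L(1 − cosθ) = 0.8(1 − cos30°) = 0.10718 m
v = √(2gh) = √(2·9.1·0.10718) = 1.39666 m/s = 3.124 mph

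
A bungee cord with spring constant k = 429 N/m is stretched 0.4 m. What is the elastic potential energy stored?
PE = ½kx² = ½(429)(0.4)² = 34.32 J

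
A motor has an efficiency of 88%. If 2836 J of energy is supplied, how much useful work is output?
W_out = η·W_in = 0.88·2836 = 2495.68 J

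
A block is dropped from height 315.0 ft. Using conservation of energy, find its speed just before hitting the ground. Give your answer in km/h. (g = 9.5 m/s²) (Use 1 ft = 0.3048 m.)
Convert to SI: h = 96.012 m
mgh = ½mv² ⇒ v = √(2gh) = √(2·9.5·96.012) = 42.711 m/s = 153.8 km/h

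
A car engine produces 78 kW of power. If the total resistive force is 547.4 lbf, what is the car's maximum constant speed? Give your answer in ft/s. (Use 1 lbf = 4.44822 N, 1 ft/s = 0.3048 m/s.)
Convert to SI: F = 2434.96 N
P = Fv ⇒ v = P/F = 78000 W/2434.96 N = 32.0334 m/s = 105.1 ft/s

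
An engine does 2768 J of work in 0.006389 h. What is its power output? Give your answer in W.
Convert to SI: W = 2768.0 J, t = 23.0004 s
P = W/t = 2768.0/23.0004 = 120.3 W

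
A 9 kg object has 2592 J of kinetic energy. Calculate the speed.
v = √(2·KE/m) = √(2·2592/9) = 24.0 m/s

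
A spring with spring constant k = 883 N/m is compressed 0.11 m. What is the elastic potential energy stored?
PE = ½kx² = ½(883)(0.11)² = 5.342 J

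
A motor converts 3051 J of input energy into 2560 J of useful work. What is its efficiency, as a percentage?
η = W_out/W_in = 2560/3051 = 83.91%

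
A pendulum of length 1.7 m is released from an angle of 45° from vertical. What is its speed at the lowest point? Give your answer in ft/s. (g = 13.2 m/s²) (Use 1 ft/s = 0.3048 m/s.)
h = L(1 − cosθ) = 1.7(1 − cos45°) = 0.497918 m
v = √(2gh) = √(2·13.2·0.497918) = 3.62561 m/s = 11.9 ft/s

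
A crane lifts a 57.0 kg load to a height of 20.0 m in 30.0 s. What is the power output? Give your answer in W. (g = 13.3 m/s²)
P = mgh/t = (57.0)(13.3)(20.0)/30.0 = 505.4 W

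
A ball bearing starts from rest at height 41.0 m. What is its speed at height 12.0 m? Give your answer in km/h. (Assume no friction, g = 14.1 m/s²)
mgh₁ = mgh₂ + ½mv² ⇒ v = √(2g(h₁−h₂)) = √(2·14.1·29.0) = 28.5972 m/s = 102.9 km/h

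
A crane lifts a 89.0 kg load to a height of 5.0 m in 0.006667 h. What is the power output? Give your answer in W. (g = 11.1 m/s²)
Convert to SI: m = 89.0 kg, h = 5.0 m, t = 24.0012 s
P = mgh/t = (89.0)(11.1)(5.0)/24.0012 = 205.8 W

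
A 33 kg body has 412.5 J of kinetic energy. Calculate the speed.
v = √(2·KE/m) = √(2·412.5/33) = 5.0 m/s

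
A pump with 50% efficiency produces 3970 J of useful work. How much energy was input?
W_in = W_out/η = 3970/0.5 = 7940 J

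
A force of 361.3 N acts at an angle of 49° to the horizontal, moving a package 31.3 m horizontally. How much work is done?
W = F·d·cosθ = (361.3)(31.3)cos(49°) = 7419 J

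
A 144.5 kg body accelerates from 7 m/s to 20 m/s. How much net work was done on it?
W = ΔKE = ½m(v₂² − v₁²) = ½(144.5)(20² − 7²) = 25359.75 J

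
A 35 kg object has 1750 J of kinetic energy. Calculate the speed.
v = √(2·KE/m) = √(2·1750/35) = 10.0 m/s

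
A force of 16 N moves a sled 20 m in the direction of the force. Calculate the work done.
W = F·d = (16)(20) = 320.0 J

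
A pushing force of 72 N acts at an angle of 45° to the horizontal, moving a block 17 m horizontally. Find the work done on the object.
W = F·d·cosθ = (72)(17)cos(45°) = 865.5 J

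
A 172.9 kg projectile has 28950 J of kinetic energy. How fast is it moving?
v = √(2·KE/m) = √(2·28950/172.9) = 18.3 m/s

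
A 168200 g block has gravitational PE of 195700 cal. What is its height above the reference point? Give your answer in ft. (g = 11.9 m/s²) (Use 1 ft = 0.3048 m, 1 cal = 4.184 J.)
Convert to SI: m = 168.2 kg, PE = 818809 J
h = PE/(mg) = 818809/(168.2·11.9) = 409.081 m = 1342 ft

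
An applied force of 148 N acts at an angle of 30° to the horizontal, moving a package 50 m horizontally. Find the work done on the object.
W = F·d·cosθ = (148)(50)cos(30°) = 6409 J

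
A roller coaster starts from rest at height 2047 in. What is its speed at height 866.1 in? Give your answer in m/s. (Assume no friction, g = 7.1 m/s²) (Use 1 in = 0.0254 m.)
Convert to SI: h₁−h₂ = 29.9949 m
mgh₁ = mgh₂ + ½mv² ⇒ v = √(2g(h₁−h₂)) = √(2·7.1·29.9949) = 20.64 m/s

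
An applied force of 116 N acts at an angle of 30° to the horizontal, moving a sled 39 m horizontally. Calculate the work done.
W = F·d·cosθ = (116)(39)cos(30°) = 3918 J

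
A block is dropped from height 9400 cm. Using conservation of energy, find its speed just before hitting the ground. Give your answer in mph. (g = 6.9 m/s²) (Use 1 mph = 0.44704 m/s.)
Convert to SI: h = 94.0 m
mgh = ½mv² ⇒ v = √(2gh) = √(2·6.9·94.0) = 36.0167 m/s = 80.57 mph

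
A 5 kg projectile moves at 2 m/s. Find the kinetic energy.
KE = ½mv² = ½(5)(2)² = 10.0 J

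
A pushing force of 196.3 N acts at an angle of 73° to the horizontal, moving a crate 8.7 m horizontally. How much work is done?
W = F·d·cosθ = (196.3)(8.7)cos(73°) = 499.3 J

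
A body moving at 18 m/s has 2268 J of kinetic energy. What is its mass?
m = 2·KE/v² = 2·2268/(18)² = 14.0 kg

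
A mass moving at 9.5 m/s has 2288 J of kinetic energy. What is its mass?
m = 2·KE/v² = 2·2288/(9.5)² = 50.7 kg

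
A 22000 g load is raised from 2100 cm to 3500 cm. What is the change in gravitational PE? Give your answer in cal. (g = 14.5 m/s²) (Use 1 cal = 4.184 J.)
Convert to SI: m = 22.0 kg, Δh = 14.0 m
ΔPE = mgΔh = (22.0)(14.5)(14.0) = 4466.0 J = 1067 cal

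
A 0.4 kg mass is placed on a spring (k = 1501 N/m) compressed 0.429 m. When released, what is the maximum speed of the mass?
½kx² = ½mv² ⇒ v = x√(k/m) = (0.429)√(1501/0.4) = 26.28 m/s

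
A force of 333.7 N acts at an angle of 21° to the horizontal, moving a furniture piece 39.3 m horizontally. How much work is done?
W = F·d·cosθ = (333.7)(39.3)cos(21°) = 12240 J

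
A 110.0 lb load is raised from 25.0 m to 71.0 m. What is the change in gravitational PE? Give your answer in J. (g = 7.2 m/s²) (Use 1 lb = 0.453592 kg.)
Convert to SI: m = 49.8951 kg, Δh = 46.0 m
ΔPE = mgΔh = (49.8951)(7.2)(46.0) = 16530 J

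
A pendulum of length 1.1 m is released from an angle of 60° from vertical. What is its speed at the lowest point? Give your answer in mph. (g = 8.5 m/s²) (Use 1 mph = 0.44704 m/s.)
h = L(1 − cosθ) = 1.1(1 − cos60°) = 0.55 m
v = √(2gh) = √(2·8.5·0.55) = 3.05778 m/s = 6.84 mph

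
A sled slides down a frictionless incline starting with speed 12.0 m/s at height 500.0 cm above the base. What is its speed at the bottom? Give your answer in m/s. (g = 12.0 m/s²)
Convert to SI: v₀ = 12.0 m/s, h = 5.0 m
½mv₀² + mgh = ½mv² ⇒ v = √(v₀² + 2gh) = √(12.0² + 2·12.0·5.0) = 16.25 m/s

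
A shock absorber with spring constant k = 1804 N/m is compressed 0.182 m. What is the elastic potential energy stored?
PE = ½kx² = ½(1804)(0.182)² = 29.88 J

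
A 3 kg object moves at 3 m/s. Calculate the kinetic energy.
KE = ½mv² = ½(3)(3)² = 13.5 J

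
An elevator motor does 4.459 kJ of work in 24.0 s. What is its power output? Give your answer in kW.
Convert to SI: W = 4459.0 J, t = 24.0 s
P = W/t = 4459.0/24.0 = 185.792 W = 0.1858 kW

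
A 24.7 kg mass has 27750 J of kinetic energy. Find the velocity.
v = √(2·KE/m) = √(2·27750/24.7) = 47.4 m/s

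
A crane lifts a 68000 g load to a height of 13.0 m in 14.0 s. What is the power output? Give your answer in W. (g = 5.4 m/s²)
Convert to SI: m = 68.0 kg, h = 13.0 m, t = 14.0 s
P = mgh/t = (68.0)(5.4)(13.0)/14.0 = 341.0 W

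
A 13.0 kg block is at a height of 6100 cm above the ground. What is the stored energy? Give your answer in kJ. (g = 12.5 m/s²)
Convert to SI: m = 13.0 kg, h = 61.0 m
PE = mgh = (13.0)(12.5)(61.0) = 9912.5 J = 9.913 kJ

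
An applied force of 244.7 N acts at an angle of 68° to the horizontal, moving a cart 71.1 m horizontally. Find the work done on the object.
W = F·d·cosθ = (244.7)(71.1)cos(68°) = 6517 J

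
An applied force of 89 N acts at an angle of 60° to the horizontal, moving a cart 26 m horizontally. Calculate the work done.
W = F·d·cosθ = (89)(26)cos(60°) = 1157 J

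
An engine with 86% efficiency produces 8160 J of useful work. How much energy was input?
W_in = W_out/η = 8160/0.86 = 9488 J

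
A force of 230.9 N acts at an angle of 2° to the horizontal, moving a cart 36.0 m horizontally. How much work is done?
W = F·d·cosθ = (230.9)(36.0)cos(2°) = 8307 J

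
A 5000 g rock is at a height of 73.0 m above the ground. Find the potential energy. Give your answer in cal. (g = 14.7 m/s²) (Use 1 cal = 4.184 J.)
Convert to SI: m = 5.0 kg, h = 73.0 m
PE = mgh = (5.0)(14.7)(73.0) = 5365.5 J = 1282 cal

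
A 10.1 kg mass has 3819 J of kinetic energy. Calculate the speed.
v = √(2·KE/m) = √(2·3819/10.1) = 27.5 m/s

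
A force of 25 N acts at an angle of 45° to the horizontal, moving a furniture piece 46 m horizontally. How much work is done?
W = F·d·cosθ = (25)(46)cos(45°) = 813.2 J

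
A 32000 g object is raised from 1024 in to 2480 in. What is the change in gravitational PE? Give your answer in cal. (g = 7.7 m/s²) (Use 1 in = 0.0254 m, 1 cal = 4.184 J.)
Convert to SI: m = 32.0 kg, Δh = 36.9824 m
ΔPE = mgΔh = (32.0)(7.7)(36.9824) = 9112.46 J = 2178 cal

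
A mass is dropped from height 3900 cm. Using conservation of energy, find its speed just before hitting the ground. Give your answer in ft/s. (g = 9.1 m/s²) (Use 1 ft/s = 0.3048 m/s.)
Convert to SI: h = 39.0 m
mgh = ½mv² ⇒ v = √(2gh) = √(2·9.1·39.0) = 26.6421 m/s = 87.41 ft/s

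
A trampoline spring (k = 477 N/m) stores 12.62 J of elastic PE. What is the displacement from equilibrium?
x = √(2·PE/k) = √(2·12.62/477) = 0.23 m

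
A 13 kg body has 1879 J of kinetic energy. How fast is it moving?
v = √(2·KE/m) = √(2·1879/13) = 17.0 m/s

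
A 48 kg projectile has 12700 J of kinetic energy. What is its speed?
v = √(2·KE/m) = √(2·12700/48) = 23.0 m/s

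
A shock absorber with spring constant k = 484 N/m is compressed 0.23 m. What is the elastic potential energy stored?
PE = ½kx² = ½(484)(0.23)² = 12.8 J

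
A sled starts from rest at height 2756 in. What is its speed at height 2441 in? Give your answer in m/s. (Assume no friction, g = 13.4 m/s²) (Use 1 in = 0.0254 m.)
Convert to SI: h₁−h₂ = 8.001 m
mgh₁ = mgh₂ + ½mv² ⇒ v = √(2g(h₁−h₂)) = √(2·13.4·8.001) = 14.64 m/s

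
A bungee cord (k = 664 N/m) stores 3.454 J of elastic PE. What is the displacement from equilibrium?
x = √(2·PE/k) = √(2·3.454/664) = 0.102 m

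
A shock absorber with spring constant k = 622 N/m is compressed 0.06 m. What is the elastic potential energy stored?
PE = ½kx² = ½(622)(0.06)² = 1.12 J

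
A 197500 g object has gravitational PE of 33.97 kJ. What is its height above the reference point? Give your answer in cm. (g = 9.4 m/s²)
Convert to SI: m = 197.5 kg, PE = 33970.0 J
h = PE/(mg) = 33970.0/(197.5·9.4) = 18.2979 m = 1830 cm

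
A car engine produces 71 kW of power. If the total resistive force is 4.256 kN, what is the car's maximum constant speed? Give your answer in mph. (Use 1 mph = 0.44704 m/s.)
Convert to SI: F = 4256.0 N
P = Fv ⇒ v = P/F = 71000 W/4256.0 N = 16.6823 m/s = 37.32 mph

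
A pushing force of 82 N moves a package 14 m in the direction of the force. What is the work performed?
W = F·d = (82)(14) = 1148 J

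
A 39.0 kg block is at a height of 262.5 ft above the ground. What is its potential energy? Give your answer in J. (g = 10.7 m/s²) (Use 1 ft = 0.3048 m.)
Convert to SI: m = 39.0 kg, h = 80.01 m
PE = mgh = (39.0)(10.7)(80.01) = 33390 J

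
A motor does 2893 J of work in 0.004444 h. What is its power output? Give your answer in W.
Convert to SI: W = 2893.0 J, t = 15.9984 s
P = W/t = 2893.0/15.9984 = 180.8 W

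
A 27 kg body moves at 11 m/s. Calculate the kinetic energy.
KE = ½mv² = ½(27)(11)² = 1633.5 J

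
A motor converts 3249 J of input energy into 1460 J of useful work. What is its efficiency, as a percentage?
η = W_out/W_in = 1460/3249 = 44.94%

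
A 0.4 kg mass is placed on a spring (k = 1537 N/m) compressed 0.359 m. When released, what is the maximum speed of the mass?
½kx² = ½mv² ⇒ v = x√(k/m) = (0.359)√(1537/0.4) = 22.25 m/s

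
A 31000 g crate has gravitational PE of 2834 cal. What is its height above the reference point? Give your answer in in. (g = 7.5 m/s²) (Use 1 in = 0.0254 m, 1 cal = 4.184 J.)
Convert to SI: m = 31.0 kg, PE = 11857.5 J
h = PE/(mg) = 11857.5/(31.0·7.5) = 50.9998 m = 2008 in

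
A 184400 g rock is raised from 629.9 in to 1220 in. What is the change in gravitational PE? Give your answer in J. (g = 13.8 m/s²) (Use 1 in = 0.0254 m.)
Convert to SI: m = 184.4 kg, Δh = 14.9885 m
ΔPE = mgΔh = (184.4)(13.8)(14.9885) = 38140 J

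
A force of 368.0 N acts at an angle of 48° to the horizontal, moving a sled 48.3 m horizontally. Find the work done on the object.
W = F·d·cosθ = (368.0)(48.3)cos(48°) = 11890 J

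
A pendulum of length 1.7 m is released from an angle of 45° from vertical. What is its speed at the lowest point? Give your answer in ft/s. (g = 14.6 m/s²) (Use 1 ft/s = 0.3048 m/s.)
h = L(1 − cosθ) = 1.7(1 − cos45°) = 0.497918 m
v = √(2gh) = √(2·14.6·0.497918) = 3.81303 m/s = 12.51 ft/s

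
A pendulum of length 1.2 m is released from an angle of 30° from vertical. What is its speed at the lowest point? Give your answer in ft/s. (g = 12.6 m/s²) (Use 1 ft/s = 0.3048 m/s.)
h = L(1 − cosθ) = 1.2(1 − cos30°) = 0.16077 m
v = √(2gh) = √(2·12.6·0.16077) = 2.01281 m/s = 6.604 ft/s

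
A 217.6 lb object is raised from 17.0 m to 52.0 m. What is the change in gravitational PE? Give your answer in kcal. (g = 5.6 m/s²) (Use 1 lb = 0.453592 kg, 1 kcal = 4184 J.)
Convert to SI: m = 98.7016 kg, Δh = 35.0 m
ΔPE = mgΔh = (98.7016)(5.6)(35.0) = 19345.5 J = 4.624 kcal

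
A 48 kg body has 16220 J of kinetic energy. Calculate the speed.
v = √(2·KE/m) = √(2·16220/48) = 26.0 m/s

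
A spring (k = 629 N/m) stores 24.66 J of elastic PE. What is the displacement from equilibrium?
x = √(2·PE/k) = √(2·24.66/629) = 0.28 m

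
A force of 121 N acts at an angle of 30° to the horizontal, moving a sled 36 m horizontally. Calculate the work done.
W = F·d·cosθ = (121)(36)cos(30°) = 3772 J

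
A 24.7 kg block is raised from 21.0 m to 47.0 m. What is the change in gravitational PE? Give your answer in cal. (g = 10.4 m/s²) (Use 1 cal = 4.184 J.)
ΔPE = mgΔh = (24.7)(10.4)(26.0) = 6678.88 J = 1596 cal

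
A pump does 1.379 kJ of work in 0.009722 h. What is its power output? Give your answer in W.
Convert to SI: W = 1379.0 J, t = 34.9992 s
P = W/t = 1379.0/34.9992 = 39.4 W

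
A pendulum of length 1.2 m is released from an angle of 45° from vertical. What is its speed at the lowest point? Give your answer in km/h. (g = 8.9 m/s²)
h = L(1 − cosθ) = 1.2(1 − cos45°) = 0.351472 m
v = √(2gh) = √(2·8.9·0.351472) = 2.50124 m/s = 9.004 km/h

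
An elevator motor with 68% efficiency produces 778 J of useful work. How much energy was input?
W_in = W_out/η = 778/0.68 = 1144 J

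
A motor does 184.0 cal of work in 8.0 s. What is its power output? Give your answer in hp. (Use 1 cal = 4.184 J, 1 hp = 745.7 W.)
Convert to SI: W = 769.856 J, t = 8.0 s
P = W/t = 769.856/8.0 = 96.232 W = 0.129 hp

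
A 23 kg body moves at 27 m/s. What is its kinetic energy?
KE = ½mv² = ½(23)(27)² = 8383.5 J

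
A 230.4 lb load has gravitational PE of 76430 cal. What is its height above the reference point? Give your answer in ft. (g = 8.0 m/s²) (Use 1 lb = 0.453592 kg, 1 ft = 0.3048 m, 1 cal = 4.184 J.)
Convert to SI: m = 104.508 kg, PE = 319783 J
h = PE/(mg) = 319783/(104.508·8.0) = 382.488 m = 1255 ft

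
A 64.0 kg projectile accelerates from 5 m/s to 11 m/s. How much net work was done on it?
W = ΔKE = ½m(v₂² − v₁²) = ½(64.0)(11² − 5²) = 3072.0 J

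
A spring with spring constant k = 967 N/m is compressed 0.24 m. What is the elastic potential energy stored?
PE = ½kx² = ½(967)(0.24)² = 27.85 J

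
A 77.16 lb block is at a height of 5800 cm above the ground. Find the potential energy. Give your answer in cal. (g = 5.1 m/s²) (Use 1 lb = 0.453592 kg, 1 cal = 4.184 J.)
Convert to SI: m = 34.9992 kg, h = 58.0 m
PE = mgh = (34.9992)(5.1)(58.0) = 10352.8 J = 2474 cal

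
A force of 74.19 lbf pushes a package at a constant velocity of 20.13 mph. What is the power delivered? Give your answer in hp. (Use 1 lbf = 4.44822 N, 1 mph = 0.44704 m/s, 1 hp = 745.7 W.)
Convert to SI: F = 330.013 N, v = 8.99892 m/s
P = Fv = (330.013)(8.99892) = 2969.76 W = 3.983 hp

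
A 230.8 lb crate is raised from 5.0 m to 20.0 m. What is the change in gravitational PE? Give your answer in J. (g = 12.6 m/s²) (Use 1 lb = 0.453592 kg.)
Convert to SI: m = 104.689 kg, Δh = 15.0 m
ΔPE = mgΔh = (104.689)(12.6)(15.0) = 19790 J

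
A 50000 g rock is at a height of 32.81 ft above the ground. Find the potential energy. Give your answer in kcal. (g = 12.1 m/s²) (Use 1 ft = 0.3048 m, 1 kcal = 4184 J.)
Convert to SI: m = 50.0 kg, h = 10.0005 m
PE = mgh = (50.0)(12.1)(10.0005) = 6050.3 J = 1.446 kcal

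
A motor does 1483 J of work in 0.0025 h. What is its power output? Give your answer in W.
Convert to SI: W = 1483.0 J, t = 9.0 s
P = W/t = 1483.0/9.0 = 164.8 W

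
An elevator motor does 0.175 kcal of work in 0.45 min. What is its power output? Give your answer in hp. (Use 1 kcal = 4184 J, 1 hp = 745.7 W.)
Convert to SI: W = 732.2 J, t = 27.0 s
P = W/t = 732.2/27.0 = 27.1185 W = 0.03637 hp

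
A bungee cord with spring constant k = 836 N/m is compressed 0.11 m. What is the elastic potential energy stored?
PE = ½kx² = ½(836)(0.11)² = 5.058 J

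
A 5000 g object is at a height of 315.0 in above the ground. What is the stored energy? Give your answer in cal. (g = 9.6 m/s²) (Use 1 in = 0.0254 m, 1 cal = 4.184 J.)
Convert to SI: m = 5.0 kg, h = 8.001 m
PE = mgh = (5.0)(9.6)(8.001) = 384.048 J = 91.79 cal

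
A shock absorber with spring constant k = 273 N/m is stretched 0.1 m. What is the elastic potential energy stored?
PE = ½kx² = ½(273)(0.1)² = 1.365 J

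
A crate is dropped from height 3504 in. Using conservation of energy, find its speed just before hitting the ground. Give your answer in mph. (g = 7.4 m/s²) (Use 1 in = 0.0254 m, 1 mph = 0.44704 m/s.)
Convert to SI: h = 89.0016 m
mgh = ½mv² ⇒ v = √(2gh) = √(2·7.4·89.0016) = 36.2936 m/s = 81.19 mph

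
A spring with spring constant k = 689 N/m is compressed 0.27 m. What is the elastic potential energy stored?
PE = ½kx² = ½(689)(0.27)² = 25.11 J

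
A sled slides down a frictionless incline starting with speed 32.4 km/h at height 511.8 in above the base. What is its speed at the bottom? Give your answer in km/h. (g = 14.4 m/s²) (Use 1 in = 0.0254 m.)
Convert to SI: v₀ = 9.0 m/s, h = 12.9997 m
½mv₀² + mgh = ½mv² ⇒ v = √(v₀² + 2gh) = √(9.0² + 2·14.4·12.9997) = 21.3399 m/s = 76.82 km/h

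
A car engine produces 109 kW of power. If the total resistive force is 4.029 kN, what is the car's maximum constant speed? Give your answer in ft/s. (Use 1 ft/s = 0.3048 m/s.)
Convert to SI: F = 4029.0 N
P = Fv ⇒ v = P/F = 109000 W/4029.0 N = 27.0539 m/s = 88.76 ft/s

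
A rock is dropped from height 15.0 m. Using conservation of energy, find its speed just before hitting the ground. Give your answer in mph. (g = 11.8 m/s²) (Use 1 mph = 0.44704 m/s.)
mgh = ½mv² ⇒ v = √(2gh) = √(2·11.8·15.0) = 18.8149 m/s = 42.09 mph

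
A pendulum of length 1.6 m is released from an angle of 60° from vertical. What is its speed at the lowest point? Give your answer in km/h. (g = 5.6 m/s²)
h = L(1 − cosθ) = 1.6(1 − cos60°) = 0.8 m
v = √(2gh) = √(2·5.6·0.8) = 2.99333 m/s = 10.78 km/h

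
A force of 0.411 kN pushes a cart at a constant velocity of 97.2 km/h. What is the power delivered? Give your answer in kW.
Convert to SI: F = 411.0 N, v = 27.0 m/s
P = Fv = (411.0)(27.0) = 11097.0 W = 11.1 kW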